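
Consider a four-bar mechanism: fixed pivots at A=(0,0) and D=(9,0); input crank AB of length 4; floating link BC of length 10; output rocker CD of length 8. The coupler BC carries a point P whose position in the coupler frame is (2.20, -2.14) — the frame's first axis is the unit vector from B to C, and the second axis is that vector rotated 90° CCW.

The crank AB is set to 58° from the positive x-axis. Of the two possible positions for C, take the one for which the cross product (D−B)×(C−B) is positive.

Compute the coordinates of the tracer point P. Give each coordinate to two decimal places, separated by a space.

A=(0,0), D=(9.00,0)
B = A + 4.00·(cos58°, sin58°) = (2.1197, 3.3922)
|BD| = 7.6711
circle(B,10.00) ∩ circle(D,8.00): a=6.1820, h=7.8602
  candidates: C₊=(11.1402,7.7084) cross=60.296; C₋=(4.1886,-6.3914) cross=-60.296
  mode + wants cross > 0 → take C=(11.1402,7.7084) (cross=60.296)
ex = (C−B)/|BC| = (0.9021,0.4316); ey = (-0.4316,0.9021)
P = B + 2.20·ex + -2.14·ey = (5.0279,2.4114)

5.03 2.41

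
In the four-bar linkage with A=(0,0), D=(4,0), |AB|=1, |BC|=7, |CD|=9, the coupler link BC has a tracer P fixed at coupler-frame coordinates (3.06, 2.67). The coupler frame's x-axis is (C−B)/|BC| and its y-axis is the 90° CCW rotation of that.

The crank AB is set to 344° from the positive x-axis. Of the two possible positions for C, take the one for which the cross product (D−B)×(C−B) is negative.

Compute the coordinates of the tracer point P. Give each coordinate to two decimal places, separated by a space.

1.96 -4.21

A=(0,0), D=(4.00,0)
B = A + 1.00·(cos344°, sin344°) = (0.9613, -0.2756)
|BD| = 3.0512
circle(B,7.00) ∩ circle(D,9.00): a=-3.7182, h=5.9308
  candidates: C₊=(-3.2775,5.2951) cross=18.096; C₋=(-2.2060,-6.5181) cross=-18.096
  mode - wants cross < 0 → take C=(-2.2060,-6.5181) (cross=-18.096)
ex = (C−B)/|BC| = (-0.4525,-0.8918); ey = (0.8918,-0.4525)
P = B + 3.06·ex + 2.67·ey = (1.9578,-4.2126)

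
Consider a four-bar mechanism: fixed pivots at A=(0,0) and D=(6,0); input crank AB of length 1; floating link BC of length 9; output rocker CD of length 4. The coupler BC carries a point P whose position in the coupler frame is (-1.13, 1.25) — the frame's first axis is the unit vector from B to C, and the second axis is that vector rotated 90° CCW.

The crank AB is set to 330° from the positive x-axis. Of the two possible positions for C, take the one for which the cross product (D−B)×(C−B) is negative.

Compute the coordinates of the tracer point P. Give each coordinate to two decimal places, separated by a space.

-0.18 0.82

A=(0,0), D=(6.00,0)
B = A + 1.00·(cos330°, sin330°) = (0.8660, -0.5000)
|BD| = 5.1583
circle(B,9.00) ∩ circle(D,4.00): a=8.8797, h=1.4666
  candidates: C₊=(9.5618,1.8204) cross=7.565; C₋=(9.8461,-1.0990) cross=-7.565
  mode - wants cross < 0 → take C=(9.8461,-1.0990) (cross=-7.565)
ex = (C−B)/|BC| = (0.9978,-0.0666); ey = (0.0666,0.9978)
P = B + -1.13·ex + 1.25·ey = (-0.1783,0.8224)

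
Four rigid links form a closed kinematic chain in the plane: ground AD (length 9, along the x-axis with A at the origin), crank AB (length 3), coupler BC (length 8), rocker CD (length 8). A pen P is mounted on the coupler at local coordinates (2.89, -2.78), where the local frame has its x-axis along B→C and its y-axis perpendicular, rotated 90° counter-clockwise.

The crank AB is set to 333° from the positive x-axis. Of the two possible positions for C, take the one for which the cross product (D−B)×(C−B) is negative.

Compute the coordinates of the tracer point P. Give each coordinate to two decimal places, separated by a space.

A=(0,0), D=(9.00,0)
B = A + 3.00·(cos333°, sin333°) = (2.6730, -1.3620)
|BD| = 6.4719
circle(B,8.00) ∩ circle(D,8.00): a=3.2360, h=7.3163
  candidates: C₊=(4.2968,6.4715) cross=47.351; C₋=(7.3762,-7.8335) cross=-47.351
  mode - wants cross < 0 → take C=(7.3762,-7.8335) (cross=-47.351)
ex = (C−B)/|BC| = (0.5879,-0.8089); ey = (0.8089,0.5879)
P = B + 2.89·ex + -2.78·ey = (2.1232,-5.3341)

2.12 -5.33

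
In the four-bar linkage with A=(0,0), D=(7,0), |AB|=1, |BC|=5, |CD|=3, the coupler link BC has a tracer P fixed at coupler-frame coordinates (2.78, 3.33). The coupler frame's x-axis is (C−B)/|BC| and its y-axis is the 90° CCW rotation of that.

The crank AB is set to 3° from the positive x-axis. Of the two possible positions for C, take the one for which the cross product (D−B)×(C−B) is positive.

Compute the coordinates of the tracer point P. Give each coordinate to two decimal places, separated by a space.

1.78 4.32

A=(0,0), D=(7.00,0)
B = A + 1.00·(cos3°, sin3°) = (0.9986, 0.0523)
|BD| = 6.0016
circle(B,5.00) ∩ circle(D,3.00): a=4.3338, h=2.4937
  candidates: C₊=(5.3540,2.5081) cross=14.966; C₋=(5.3105,-2.4790) cross=-14.966
  mode + wants cross > 0 → take C=(5.3540,2.5081) (cross=14.966)
ex = (C−B)/|BC| = (0.8711,0.4912); ey = (-0.4912,0.8711)
P = B + 2.78·ex + 3.33·ey = (1.7847,4.3184)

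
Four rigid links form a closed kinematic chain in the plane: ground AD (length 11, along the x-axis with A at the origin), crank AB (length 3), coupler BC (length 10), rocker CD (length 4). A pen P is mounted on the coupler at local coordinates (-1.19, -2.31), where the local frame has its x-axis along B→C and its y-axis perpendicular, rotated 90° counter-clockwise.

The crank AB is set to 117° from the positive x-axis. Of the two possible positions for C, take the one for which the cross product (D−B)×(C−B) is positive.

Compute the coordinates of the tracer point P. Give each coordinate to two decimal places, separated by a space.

A=(0,0), D=(11.00,0)
B = A + 3.00·(cos117°, sin117°) = (-1.3620, 2.6730)
|BD| = 12.6477
circle(B,10.00) ∩ circle(D,4.00): a=9.6446, h=2.6423
  candidates: C₊=(8.6232,3.2173) cross=33.419; C₋=(7.5063,-1.9479) cross=-33.419
  mode + wants cross > 0 → take C=(8.6232,3.2173) (cross=33.419)
ex = (C−B)/|BC| = (0.9985,0.0544); ey = (-0.0544,0.9985)
P = B + -1.19·ex + -2.31·ey = (-2.4245,0.3017)

-2.42 0.30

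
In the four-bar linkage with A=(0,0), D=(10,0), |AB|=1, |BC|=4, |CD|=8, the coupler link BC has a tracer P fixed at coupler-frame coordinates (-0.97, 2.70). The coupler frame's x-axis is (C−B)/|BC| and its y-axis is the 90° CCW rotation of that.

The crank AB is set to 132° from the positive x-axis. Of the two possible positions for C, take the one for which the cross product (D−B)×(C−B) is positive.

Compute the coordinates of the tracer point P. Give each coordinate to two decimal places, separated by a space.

A=(0,0), D=(10.00,0)
B = A + 1.00·(cos132°, sin132°) = (-0.6691, 0.7431)
|BD| = 10.6950
circle(B,4.00) ∩ circle(D,8.00): a=3.1034, h=2.5236
  candidates: C₊=(2.6022,3.0450) cross=26.990; C₋=(2.2515,-1.9900) cross=-26.990
  mode + wants cross > 0 → take C=(2.6022,3.0450) (cross=26.990)
ex = (C−B)/|BC| = (0.8178,0.5755); ey = (-0.5755,0.8178)
P = B + -0.97·ex + 2.70·ey = (-3.0162,2.3931)

-3.02 2.39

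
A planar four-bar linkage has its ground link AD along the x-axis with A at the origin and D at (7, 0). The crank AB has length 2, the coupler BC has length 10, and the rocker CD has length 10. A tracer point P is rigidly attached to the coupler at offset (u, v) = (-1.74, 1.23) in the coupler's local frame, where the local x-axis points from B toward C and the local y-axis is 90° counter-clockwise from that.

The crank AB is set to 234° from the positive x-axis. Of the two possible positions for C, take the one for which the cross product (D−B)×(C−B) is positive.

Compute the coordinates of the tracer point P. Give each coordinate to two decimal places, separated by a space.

-2.78 -3.02

A=(0,0), D=(7.00,0)
B = A + 2.00·(cos234°, sin234°) = (-1.1756, -1.6180)
|BD| = 8.3341
circle(B,10.00) ∩ circle(D,10.00): a=4.1671, h=9.0904
  candidates: C₊=(1.1474,8.1084) cross=75.761; C₋=(4.6771,-9.7265) cross=-75.761
  mode + wants cross > 0 → take C=(1.1474,8.1084) (cross=75.761)
ex = (C−B)/|BC| = (0.2323,0.9726); ey = (-0.9726,0.2323)
P = B + -1.74·ex + 1.23·ey = (-2.7761,-3.0247)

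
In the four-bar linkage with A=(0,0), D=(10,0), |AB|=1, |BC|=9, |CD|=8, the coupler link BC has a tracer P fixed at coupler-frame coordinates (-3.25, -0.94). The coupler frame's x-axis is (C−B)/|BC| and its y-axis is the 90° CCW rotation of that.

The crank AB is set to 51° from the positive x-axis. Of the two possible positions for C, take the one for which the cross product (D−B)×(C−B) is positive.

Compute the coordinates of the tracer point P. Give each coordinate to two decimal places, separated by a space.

A=(0,0), D=(10.00,0)
B = A + 1.00·(cos51°, sin51°) = (0.6293, 0.7771)
|BD| = 9.4029
circle(B,9.00) ∩ circle(D,8.00): a=5.6054, h=7.0413
  candidates: C₊=(6.7975,7.3310) cross=66.208; C₋=(5.6336,-6.7033) cross=-66.208
  mode + wants cross > 0 → take C=(6.7975,7.3310) (cross=66.208)
ex = (C−B)/|BC| = (0.6854,0.7282); ey = (-0.7282,0.6854)
P = B + -3.25·ex + -0.94·ey = (-0.9136,-2.2338)

-0.91 -2.23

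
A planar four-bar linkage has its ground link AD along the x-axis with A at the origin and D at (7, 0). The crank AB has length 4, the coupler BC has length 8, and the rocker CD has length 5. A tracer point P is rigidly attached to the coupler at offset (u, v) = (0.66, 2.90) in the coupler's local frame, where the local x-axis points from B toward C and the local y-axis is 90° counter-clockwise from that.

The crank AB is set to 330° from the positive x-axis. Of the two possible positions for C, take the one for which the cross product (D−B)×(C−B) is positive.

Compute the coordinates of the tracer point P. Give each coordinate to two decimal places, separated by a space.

A=(0,0), D=(7.00,0)
B = A + 4.00·(cos330°, sin330°) = (3.4641, -2.0000)
|BD| = 4.0623
circle(B,8.00) ∩ circle(D,5.00): a=6.8314, h=4.1632
  candidates: C₊=(7.3605,4.9870) cross=16.912; C₋=(11.4599,-2.2605) cross=-16.912
  mode + wants cross > 0 → take C=(7.3605,4.9870) (cross=16.912)
ex = (C−B)/|BC| = (0.4871,0.8734); ey = (-0.8734,0.4871)
P = B + 0.66·ex + 2.90·ey = (1.2528,-0.0111)

1.25 -0.01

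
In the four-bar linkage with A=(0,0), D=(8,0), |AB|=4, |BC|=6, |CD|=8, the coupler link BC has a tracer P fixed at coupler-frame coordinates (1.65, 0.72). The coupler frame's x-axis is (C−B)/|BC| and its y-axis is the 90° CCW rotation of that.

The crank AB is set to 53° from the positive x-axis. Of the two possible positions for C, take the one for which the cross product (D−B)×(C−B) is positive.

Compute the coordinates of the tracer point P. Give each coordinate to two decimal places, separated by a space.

2.91 4.92

A=(0,0), D=(8.00,0)
B = A + 4.00·(cos53°, sin53°) = (2.4073, 3.1945)
|BD| = 6.4408
circle(B,6.00) ∩ circle(D,8.00): a=1.0468, h=5.9080
  candidates: C₊=(6.2465,7.8055) cross=38.052; C₋=(0.3859,-2.4547) cross=-38.052
  mode + wants cross > 0 → take C=(6.2465,7.8055) (cross=38.052)
ex = (C−B)/|BC| = (0.6399,0.7685); ey = (-0.7685,0.6399)
P = B + 1.65·ex + 0.72·ey = (2.9097,4.9232)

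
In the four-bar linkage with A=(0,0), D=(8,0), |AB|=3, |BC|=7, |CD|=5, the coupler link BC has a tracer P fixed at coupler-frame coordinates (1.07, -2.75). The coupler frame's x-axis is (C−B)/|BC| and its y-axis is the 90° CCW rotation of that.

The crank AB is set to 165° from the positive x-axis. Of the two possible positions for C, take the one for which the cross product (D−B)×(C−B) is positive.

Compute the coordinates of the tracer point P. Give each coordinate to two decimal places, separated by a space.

A=(0,0), D=(8.00,0)
B = A + 3.00·(cos165°, sin165°) = (-2.8978, 0.7765)
|BD| = 10.9254
circle(B,7.00) ∩ circle(D,5.00): a=6.5611, h=2.4398
  candidates: C₊=(3.8201,2.7438) cross=26.656; C₋=(3.4733,-2.1234) cross=-26.656
  mode + wants cross > 0 → take C=(3.8201,2.7438) (cross=26.656)
ex = (C−B)/|BC| = (0.9597,0.2810); ey = (-0.2810,0.9597)
P = B + 1.07·ex + -2.75·ey = (-1.0980,-1.5620)

-1.10 -1.56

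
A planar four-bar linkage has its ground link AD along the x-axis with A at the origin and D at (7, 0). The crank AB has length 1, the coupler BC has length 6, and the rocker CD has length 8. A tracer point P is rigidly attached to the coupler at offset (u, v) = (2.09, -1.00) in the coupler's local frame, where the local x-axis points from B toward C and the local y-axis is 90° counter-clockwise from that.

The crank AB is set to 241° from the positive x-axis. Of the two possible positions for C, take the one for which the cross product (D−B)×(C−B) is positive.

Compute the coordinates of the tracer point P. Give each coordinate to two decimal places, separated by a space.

0.92 0.96

A=(0,0), D=(7.00,0)
B = A + 1.00·(cos241°, sin241°) = (-0.4848, -0.8746)
|BD| = 7.5357
circle(B,6.00) ∩ circle(D,8.00): a=1.9101, h=5.6879
  candidates: C₊=(0.7522,4.9965) cross=42.862; C₋=(2.0725,-6.3023) cross=-42.862
  mode + wants cross > 0 → take C=(0.7522,4.9965) (cross=42.862)
ex = (C−B)/|BC| = (0.2062,0.9785); ey = (-0.9785,0.2062)
P = B + 2.09·ex + -1.00·ey = (0.9246,0.9643)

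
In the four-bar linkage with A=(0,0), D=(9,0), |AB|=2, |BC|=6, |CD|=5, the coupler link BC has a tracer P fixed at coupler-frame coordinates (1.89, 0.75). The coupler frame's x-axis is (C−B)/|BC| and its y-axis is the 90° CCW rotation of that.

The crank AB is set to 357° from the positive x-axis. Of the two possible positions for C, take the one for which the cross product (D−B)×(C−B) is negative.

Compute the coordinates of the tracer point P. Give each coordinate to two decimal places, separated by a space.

3.88 -0.86

A=(0,0), D=(9.00,0)
B = A + 2.00·(cos357°, sin357°) = (1.9973, -0.1047)
|BD| = 7.0035
circle(B,6.00) ∩ circle(D,5.00): a=4.2871, h=4.1977
  candidates: C₊=(6.2211,4.1567) cross=29.399; C₋=(6.3466,-4.2379) cross=-29.399
  mode - wants cross < 0 → take C=(6.3466,-4.2379) (cross=-29.399)
ex = (C−B)/|BC| = (0.7249,-0.6889); ey = (0.6889,0.7249)
P = B + 1.89·ex + 0.75·ey = (3.8839,-0.8630)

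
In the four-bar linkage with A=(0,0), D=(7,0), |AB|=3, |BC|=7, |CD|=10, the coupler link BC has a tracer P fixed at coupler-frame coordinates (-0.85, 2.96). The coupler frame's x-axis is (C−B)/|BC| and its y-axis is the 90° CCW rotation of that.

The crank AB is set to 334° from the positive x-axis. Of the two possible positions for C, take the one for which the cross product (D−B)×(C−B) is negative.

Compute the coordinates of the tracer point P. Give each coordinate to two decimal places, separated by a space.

A=(0,0), D=(7.00,0)
B = A + 3.00·(cos334°, sin334°) = (2.6964, -1.3151)
|BD| = 4.5001
circle(B,7.00) ∩ circle(D,10.00): a=-3.4165, h=6.1096
  candidates: C₊=(-2.3565,3.5293) cross=27.494; C₋=(1.2145,-8.1565) cross=-27.494
  mode - wants cross < 0 → take C=(1.2145,-8.1565) (cross=-27.494)
ex = (C−B)/|BC| = (-0.2117,-0.9773); ey = (0.9773,-0.2117)
P = B + -0.85·ex + 2.96·ey = (5.7692,-1.1110)

5.77 -1.11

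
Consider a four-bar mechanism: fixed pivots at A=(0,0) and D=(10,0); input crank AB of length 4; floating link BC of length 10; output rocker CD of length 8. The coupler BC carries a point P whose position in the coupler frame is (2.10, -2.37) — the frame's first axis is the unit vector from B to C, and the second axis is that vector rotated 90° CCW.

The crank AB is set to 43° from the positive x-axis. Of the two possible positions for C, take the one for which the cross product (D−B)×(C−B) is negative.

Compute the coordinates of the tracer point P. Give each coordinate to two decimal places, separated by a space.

A=(0,0), D=(10.00,0)
B = A + 4.00·(cos43°, sin43°) = (2.9254, 2.7280)
|BD| = 7.5823
circle(B,10.00) ∩ circle(D,8.00): a=6.1651, h=7.8735
  candidates: C₊=(11.5104,7.8561) cross=59.699; C₋=(5.8449,-6.8363) cross=-59.699
  mode - wants cross < 0 → take C=(5.8449,-6.8363) (cross=-59.699)
ex = (C−B)/|BC| = (0.2920,-0.9564); ey = (0.9564,0.2920)
P = B + 2.10·ex + -2.37·ey = (1.2718,0.0276)

1.27 0.03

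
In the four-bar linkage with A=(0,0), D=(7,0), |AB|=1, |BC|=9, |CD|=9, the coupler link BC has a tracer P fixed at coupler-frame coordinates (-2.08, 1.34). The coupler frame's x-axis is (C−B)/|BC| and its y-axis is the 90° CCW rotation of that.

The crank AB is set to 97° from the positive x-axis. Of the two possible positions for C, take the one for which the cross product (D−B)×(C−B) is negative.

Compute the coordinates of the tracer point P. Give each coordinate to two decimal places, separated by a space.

A=(0,0), D=(7.00,0)
B = A + 1.00·(cos97°, sin97°) = (-0.1219, 0.9925)
|BD| = 7.1907
circle(B,9.00) ∩ circle(D,9.00): a=3.5954, h=8.2507
  candidates: C₊=(4.5779,8.6680) cross=59.328; C₋=(2.3002,-7.6754) cross=-59.328
  mode - wants cross < 0 → take C=(2.3002,-7.6754) (cross=-59.328)
ex = (C−B)/|BC| = (0.2691,-0.9631); ey = (0.9631,0.2691)
P = B + -2.08·ex + 1.34·ey = (0.6089,3.3564)

0.61 3.36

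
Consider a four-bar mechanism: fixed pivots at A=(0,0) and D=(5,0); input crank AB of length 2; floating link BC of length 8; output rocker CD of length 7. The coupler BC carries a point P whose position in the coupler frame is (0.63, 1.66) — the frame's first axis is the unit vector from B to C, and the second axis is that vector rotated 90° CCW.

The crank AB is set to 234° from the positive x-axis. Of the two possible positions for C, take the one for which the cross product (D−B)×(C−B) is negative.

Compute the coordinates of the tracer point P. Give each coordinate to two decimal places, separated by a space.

0.41 -0.81

A=(0,0), D=(5.00,0)
B = A + 2.00·(cos234°, sin234°) = (-1.1756, -1.6180)
|BD| = 6.3840
circle(B,8.00) ∩ circle(D,7.00): a=4.3668, h=6.7031
  candidates: C₊=(1.3498,5.9729) cross=42.792; C₋=(4.7476,-6.9954) cross=-42.792
  mode - wants cross < 0 → take C=(4.7476,-6.9954) (cross=-42.792)
ex = (C−B)/|BC| = (0.7404,-0.6722); ey = (0.6722,0.7404)
P = B + 0.63·ex + 1.66·ey = (0.4067,-0.8125)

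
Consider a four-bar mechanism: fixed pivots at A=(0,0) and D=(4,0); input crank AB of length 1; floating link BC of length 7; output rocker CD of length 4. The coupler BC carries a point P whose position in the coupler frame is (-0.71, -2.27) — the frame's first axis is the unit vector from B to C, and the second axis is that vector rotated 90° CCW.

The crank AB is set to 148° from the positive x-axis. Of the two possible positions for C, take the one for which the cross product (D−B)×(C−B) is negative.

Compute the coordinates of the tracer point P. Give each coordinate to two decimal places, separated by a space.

A=(0,0), D=(4.00,0)
B = A + 1.00·(cos148°, sin148°) = (-0.8480, 0.5299)
|BD| = 4.8769
circle(B,7.00) ∩ circle(D,4.00): a=5.8217, h=3.8868
  candidates: C₊=(5.3616,3.7611) cross=18.956; C₋=(4.5169,-3.9665) cross=-18.956
  mode - wants cross < 0 → take C=(4.5169,-3.9665) (cross=-18.956)
ex = (C−B)/|BC| = (0.7664,-0.6423); ey = (0.6423,0.7664)
P = B + -0.71·ex + -2.27·ey = (-2.8503,-0.7538)

-2.85 -0.75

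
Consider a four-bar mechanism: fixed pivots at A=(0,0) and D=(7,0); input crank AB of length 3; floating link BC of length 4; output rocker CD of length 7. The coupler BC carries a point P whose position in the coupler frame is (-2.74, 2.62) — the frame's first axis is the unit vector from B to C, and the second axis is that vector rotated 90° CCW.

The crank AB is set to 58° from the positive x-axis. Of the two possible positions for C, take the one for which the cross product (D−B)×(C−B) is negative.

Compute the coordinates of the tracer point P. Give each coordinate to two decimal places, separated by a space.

A=(0,0), D=(7.00,0)
B = A + 3.00·(cos58°, sin58°) = (1.5898, 2.5441)
|BD| = 5.9786
circle(B,4.00) ∩ circle(D,7.00): a=0.2294, h=3.9934
  candidates: C₊=(3.4968,6.0603) cross=23.875; C₋=(0.0980,-1.1673) cross=-23.875
  mode - wants cross < 0 → take C=(0.0980,-1.1673) (cross=-23.875)
ex = (C−B)/|BC| = (-0.3729,-0.9279); ey = (0.9279,-0.3729)
P = B + -2.74·ex + 2.62·ey = (5.0426,4.1094)

5.04 4.11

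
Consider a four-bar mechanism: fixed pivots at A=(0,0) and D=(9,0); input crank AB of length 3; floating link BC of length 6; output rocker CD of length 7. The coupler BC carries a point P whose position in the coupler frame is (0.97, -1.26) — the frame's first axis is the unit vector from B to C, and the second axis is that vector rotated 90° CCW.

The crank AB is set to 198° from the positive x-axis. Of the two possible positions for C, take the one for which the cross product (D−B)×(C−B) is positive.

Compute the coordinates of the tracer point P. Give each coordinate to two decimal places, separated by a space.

-1.38 -1.52

A=(0,0), D=(9.00,0)
B = A + 3.00·(cos198°, sin198°) = (-2.8532, -0.9271)
|BD| = 11.8894
circle(B,6.00) ∩ circle(D,7.00): a=5.3980, h=2.6195
  candidates: C₊=(2.3241,2.1054) cross=31.144; C₋=(2.7326,-3.1177) cross=-31.144
  mode + wants cross > 0 → take C=(2.3241,2.1054) (cross=31.144)
ex = (C−B)/|BC| = (0.8629,0.5054); ey = (-0.5054,0.8629)
P = B + 0.97·ex + -1.26·ey = (-1.3794,-1.5240)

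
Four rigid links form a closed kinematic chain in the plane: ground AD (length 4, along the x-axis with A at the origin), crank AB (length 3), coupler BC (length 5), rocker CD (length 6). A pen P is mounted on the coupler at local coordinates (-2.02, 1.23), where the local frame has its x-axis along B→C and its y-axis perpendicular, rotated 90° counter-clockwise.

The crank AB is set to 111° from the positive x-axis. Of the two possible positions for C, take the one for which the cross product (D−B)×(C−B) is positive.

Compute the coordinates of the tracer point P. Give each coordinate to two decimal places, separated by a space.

-3.42 2.52

A=(0,0), D=(4.00,0)
B = A + 3.00·(cos111°, sin111°) = (-1.0751, 2.8007)
|BD| = 5.7966
circle(B,5.00) ∩ circle(D,6.00): a=1.9495, h=4.6043
  candidates: C₊=(2.8564,5.8900) cross=26.689; C₋=(-1.5929,-2.1724) cross=-26.689
  mode + wants cross > 0 → take C=(2.8564,5.8900) (cross=26.689)
ex = (C−B)/|BC| = (0.7863,0.6179); ey = (-0.6179,0.7863)
P = B + -2.02·ex + 1.23·ey = (-3.4234,2.5198)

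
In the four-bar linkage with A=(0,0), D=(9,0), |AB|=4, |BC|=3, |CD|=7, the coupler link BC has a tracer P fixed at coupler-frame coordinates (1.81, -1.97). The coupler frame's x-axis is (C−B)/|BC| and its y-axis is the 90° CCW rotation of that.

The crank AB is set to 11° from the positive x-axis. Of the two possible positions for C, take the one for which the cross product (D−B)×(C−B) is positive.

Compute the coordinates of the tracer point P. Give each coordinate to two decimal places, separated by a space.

5.25 3.09

A=(0,0), D=(9.00,0)
B = A + 4.00·(cos11°, sin11°) = (3.9265, 0.7632)
|BD| = 5.1306
circle(B,3.00) ∩ circle(D,7.00): a=-1.3329, h=2.6876
  candidates: C₊=(3.0083,3.6192) cross=13.789; C₋=(2.2086,-1.6962) cross=-13.789
  mode + wants cross > 0 → take C=(3.0083,3.6192) (cross=13.789)
ex = (C−B)/|BC| = (-0.3061,0.9520); ey = (-0.9520,-0.3061)
P = B + 1.81·ex + -1.97·ey = (5.2479,3.0894)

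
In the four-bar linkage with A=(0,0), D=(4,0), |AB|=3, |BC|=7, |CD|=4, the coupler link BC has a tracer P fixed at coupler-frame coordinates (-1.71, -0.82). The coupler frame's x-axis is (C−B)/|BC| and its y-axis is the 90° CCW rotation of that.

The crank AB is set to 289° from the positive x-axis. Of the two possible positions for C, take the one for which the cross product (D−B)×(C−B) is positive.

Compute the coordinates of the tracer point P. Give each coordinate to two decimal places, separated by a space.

1.27 -4.71

A=(0,0), D=(4.00,0)
B = A + 3.00·(cos289°, sin289°) = (0.9767, -2.8366)
|BD| = 4.1456
circle(B,7.00) ∩ circle(D,4.00): a=6.0529, h=3.5160
  candidates: C₊=(2.9852,3.8691) cross=14.576; C₋=(7.7967,-1.2591) cross=-14.576
  mode + wants cross > 0 → take C=(2.9852,3.8691) (cross=14.576)
ex = (C−B)/|BC| = (0.2869,0.9580); ey = (-0.9580,0.2869)
P = B + -1.71·ex + -0.82·ey = (1.2716,-4.7099)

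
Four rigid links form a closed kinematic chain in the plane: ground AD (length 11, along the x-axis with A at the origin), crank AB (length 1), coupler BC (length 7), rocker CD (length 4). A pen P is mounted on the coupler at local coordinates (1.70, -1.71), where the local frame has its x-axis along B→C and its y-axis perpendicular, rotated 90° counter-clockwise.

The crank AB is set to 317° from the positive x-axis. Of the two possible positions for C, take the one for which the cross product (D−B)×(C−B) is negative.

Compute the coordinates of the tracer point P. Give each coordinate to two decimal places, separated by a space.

A=(0,0), D=(11.00,0)
B = A + 1.00·(cos317°, sin317°) = (0.7314, -0.6820)
|BD| = 10.2913
circle(B,7.00) ∩ circle(D,4.00): a=6.7489, h=1.8579
  candidates: C₊=(7.3423,1.6191) cross=19.120; C₋=(7.5886,-2.0886) cross=-19.120
  mode - wants cross < 0 → take C=(7.5886,-2.0886) (cross=-19.120)
ex = (C−B)/|BC| = (0.9796,-0.2009); ey = (0.2009,0.9796)
P = B + 1.70·ex + -1.71·ey = (2.0531,-2.6987)

2.05 -2.70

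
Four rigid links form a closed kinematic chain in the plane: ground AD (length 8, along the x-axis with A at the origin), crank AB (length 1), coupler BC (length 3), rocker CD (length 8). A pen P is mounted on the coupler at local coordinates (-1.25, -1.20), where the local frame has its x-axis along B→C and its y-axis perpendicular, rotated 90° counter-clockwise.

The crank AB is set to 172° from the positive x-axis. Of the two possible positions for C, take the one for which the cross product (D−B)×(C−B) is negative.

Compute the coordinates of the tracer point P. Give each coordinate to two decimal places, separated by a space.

-2.63 0.69

A=(0,0), D=(8.00,0)
B = A + 1.00·(cos172°, sin172°) = (-0.9903, 0.1392)
|BD| = 8.9913
circle(B,3.00) ∩ circle(D,8.00): a=1.4372, h=2.6333
  candidates: C₊=(0.4875,2.7500) cross=23.677; C₋=(0.4060,-2.5161) cross=-23.677
  mode - wants cross < 0 → take C=(0.4060,-2.5161) (cross=-23.677)
ex = (C−B)/|BC| = (0.4654,-0.8851); ey = (0.8851,0.4654)
P = B + -1.25·ex + -1.20·ey = (-2.6341,0.6870)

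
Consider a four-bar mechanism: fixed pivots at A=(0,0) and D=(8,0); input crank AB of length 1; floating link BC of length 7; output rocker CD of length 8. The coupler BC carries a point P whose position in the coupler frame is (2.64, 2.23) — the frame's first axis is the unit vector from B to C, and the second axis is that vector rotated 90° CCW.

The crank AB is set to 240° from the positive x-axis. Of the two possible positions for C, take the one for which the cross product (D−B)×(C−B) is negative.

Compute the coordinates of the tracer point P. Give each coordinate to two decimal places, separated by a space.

2.84 -1.76

A=(0,0), D=(8.00,0)
B = A + 1.00·(cos240°, sin240°) = (-0.5000, -0.8660)
|BD| = 8.5440
circle(B,7.00) ∩ circle(D,8.00): a=3.3942, h=6.1220
  candidates: C₊=(2.2562,5.5685) cross=52.307; C₋=(3.4972,-6.6125) cross=-52.307
  mode - wants cross < 0 → take C=(3.4972,-6.6125) (cross=-52.307)
ex = (C−B)/|BC| = (0.5710,-0.8209); ey = (0.8209,0.5710)
P = B + 2.64·ex + 2.23·ey = (2.8382,-1.7599)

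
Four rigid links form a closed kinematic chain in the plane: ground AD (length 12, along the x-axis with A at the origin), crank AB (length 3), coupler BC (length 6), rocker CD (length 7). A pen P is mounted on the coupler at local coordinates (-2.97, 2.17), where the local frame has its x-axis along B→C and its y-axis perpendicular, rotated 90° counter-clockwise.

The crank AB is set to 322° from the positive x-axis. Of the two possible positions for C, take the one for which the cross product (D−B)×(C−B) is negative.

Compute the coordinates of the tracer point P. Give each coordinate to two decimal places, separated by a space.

A=(0,0), D=(12.00,0)
B = A + 3.00·(cos322°, sin322°) = (2.3640, -1.8470)
|BD| = 9.8114
circle(B,6.00) ∩ circle(D,7.00): a=4.2432, h=4.2421
  candidates: C₊=(5.7328,3.1180) cross=41.621; C₋=(7.3299,-5.2144) cross=-41.621
  mode - wants cross < 0 → take C=(7.3299,-5.2144) (cross=-41.621)
ex = (C−B)/|BC| = (0.8277,-0.5612); ey = (0.5612,0.8277)
P = B + -2.97·ex + 2.17·ey = (1.1238,1.6159)

1.12 1.62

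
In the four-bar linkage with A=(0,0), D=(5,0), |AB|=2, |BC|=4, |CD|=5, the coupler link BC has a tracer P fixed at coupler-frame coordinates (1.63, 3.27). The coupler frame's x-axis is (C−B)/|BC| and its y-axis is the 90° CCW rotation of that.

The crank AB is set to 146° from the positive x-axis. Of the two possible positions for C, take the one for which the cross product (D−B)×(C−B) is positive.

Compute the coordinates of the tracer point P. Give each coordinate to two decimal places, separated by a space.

A=(0,0), D=(5.00,0)
B = A + 2.00·(cos146°, sin146°) = (-1.6581, 1.1184)
|BD| = 6.7514
circle(B,4.00) ∩ circle(D,5.00): a=2.7091, h=2.9429
  candidates: C₊=(1.5011,3.5718) cross=19.868; C₋=(0.5261,-2.2326) cross=-19.868
  mode + wants cross > 0 → take C=(1.5011,3.5718) (cross=19.868)
ex = (C−B)/|BC| = (0.7898,0.6134); ey = (-0.6134,0.7898)
P = B + 1.63·ex + 3.27·ey = (-2.3764,4.7008)

-2.38 4.70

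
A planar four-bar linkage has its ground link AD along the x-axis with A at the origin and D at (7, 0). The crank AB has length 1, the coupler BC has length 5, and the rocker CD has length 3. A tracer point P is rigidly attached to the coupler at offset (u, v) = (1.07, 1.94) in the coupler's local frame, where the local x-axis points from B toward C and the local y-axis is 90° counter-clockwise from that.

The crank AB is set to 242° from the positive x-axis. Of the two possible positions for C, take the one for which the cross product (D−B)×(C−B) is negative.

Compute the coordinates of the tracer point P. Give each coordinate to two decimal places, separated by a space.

0.88 0.88

A=(0,0), D=(7.00,0)
B = A + 1.00·(cos242°, sin242°) = (-0.4695, -0.8829)
|BD| = 7.5215
circle(B,5.00) ∩ circle(D,3.00): a=4.8244, h=1.3136
  candidates: C₊=(4.1673,0.9879) cross=9.880; C₋=(4.4757,-1.6211) cross=-9.880
  mode - wants cross < 0 → take C=(4.4757,-1.6211) (cross=-9.880)
ex = (C−B)/|BC| = (0.9890,-0.1476); ey = (0.1476,0.9890)
P = B + 1.07·ex + 1.94·ey = (0.8752,0.8778)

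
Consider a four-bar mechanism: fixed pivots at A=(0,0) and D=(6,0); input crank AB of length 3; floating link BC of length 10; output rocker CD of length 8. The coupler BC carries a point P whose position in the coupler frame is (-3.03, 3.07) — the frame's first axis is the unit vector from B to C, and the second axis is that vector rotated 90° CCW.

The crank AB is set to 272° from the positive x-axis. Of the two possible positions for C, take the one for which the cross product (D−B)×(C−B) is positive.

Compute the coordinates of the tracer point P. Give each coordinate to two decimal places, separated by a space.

A=(0,0), D=(6.00,0)
B = A + 3.00·(cos272°, sin272°) = (0.1047, -2.9982)
|BD| = 6.6139
circle(B,10.00) ∩ circle(D,8.00): a=6.0285, h=7.9786
  candidates: C₊=(1.8614,6.8463) cross=52.769; C₋=(9.0950,-7.3771) cross=-52.769
  mode + wants cross > 0 → take C=(1.8614,6.8463) (cross=52.769)
ex = (C−B)/|BC| = (0.1757,0.9844); ey = (-0.9844,0.1757)
P = B + -3.03·ex + 3.07·ey = (-3.4498,-5.4417)

-3.45 -5.44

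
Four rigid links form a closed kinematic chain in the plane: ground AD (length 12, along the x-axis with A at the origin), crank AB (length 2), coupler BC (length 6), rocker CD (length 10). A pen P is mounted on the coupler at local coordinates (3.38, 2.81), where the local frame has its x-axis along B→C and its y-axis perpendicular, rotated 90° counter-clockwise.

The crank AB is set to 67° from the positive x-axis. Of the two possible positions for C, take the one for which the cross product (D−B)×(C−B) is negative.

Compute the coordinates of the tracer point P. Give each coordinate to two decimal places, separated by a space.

4.55 -0.42

A=(0,0), D=(12.00,0)
B = A + 2.00·(cos67°, sin67°) = (0.7815, 1.8410)
|BD| = 11.3686
circle(B,6.00) ∩ circle(D,10.00): a=2.8695, h=5.2693
  candidates: C₊=(4.4664,6.5761) cross=59.905; C₋=(2.7598,-3.8235) cross=-59.905
  mode - wants cross < 0 → take C=(2.7598,-3.8235) (cross=-59.905)
ex = (C−B)/|BC| = (0.3297,-0.9441); ey = (0.9441,0.3297)
P = B + 3.38·ex + 2.81·ey = (4.5488,-0.4234)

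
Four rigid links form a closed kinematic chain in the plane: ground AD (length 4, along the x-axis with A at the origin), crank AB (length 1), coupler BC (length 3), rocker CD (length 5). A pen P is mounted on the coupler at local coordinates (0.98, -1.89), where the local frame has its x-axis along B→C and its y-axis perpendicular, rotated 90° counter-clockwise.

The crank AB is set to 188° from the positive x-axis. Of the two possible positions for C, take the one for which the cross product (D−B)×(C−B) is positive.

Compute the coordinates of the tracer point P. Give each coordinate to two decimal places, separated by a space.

1.09 0.29

A=(0,0), D=(4.00,0)
B = A + 1.00·(cos188°, sin188°) = (-0.9903, -0.1392)
|BD| = 4.9922
circle(B,3.00) ∩ circle(D,5.00): a=0.8936, h=2.8638
  candidates: C₊=(-0.1768,2.7484) cross=14.297; C₋=(-0.0172,-2.9770) cross=-14.297
  mode + wants cross > 0 → take C=(-0.1768,2.7484) (cross=14.297)
ex = (C−B)/|BC| = (0.2711,0.9625); ey = (-0.9625,0.2711)
P = B + 0.98·ex + -1.89·ey = (1.0946,0.2917)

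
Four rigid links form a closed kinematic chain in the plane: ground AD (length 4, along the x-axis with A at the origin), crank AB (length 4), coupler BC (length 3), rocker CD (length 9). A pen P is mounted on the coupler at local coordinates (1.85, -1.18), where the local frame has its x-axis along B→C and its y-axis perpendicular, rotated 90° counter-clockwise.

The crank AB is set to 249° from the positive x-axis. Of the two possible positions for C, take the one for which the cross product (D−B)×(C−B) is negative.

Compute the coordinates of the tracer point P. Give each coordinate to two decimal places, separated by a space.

A=(0,0), D=(4.00,0)
B = A + 4.00·(cos249°, sin249°) = (-1.4335, -3.7343)
|BD| = 6.5930
circle(B,3.00) ∩ circle(D,9.00): a=-2.1638, h=2.0779
  candidates: C₊=(-4.3937,-3.2474) cross=13.700; C₋=(-2.0398,-6.6724) cross=-13.700
  mode - wants cross < 0 → take C=(-2.0398,-6.6724) (cross=-13.700)
ex = (C−B)/|BC| = (-0.2021,-0.9794); ey = (0.9794,-0.2021)
P = B + 1.85·ex + -1.18·ey = (-2.9630,-5.3077)

-2.96 -5.31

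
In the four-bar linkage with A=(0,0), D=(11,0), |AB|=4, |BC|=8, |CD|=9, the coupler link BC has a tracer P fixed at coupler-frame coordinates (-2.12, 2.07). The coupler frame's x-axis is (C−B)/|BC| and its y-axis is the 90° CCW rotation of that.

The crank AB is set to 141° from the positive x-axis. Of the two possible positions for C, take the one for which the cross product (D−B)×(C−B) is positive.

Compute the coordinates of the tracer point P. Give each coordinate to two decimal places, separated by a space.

A=(0,0), D=(11.00,0)
B = A + 4.00·(cos141°, sin141°) = (-3.1086, 2.5173)
|BD| = 14.3314
circle(B,8.00) ∩ circle(D,9.00): a=6.5726, h=4.5608
  candidates: C₊=(4.1629,5.8527) cross=65.363; C₋=(2.5607,-3.1271) cross=-65.363
  mode + wants cross > 0 → take C=(4.1629,5.8527) (cross=65.363)
ex = (C−B)/|BC| = (0.9089,0.4169); ey = (-0.4169,0.9089)
P = B + -2.12·ex + 2.07·ey = (-5.8986,3.5149)

-5.90 3.51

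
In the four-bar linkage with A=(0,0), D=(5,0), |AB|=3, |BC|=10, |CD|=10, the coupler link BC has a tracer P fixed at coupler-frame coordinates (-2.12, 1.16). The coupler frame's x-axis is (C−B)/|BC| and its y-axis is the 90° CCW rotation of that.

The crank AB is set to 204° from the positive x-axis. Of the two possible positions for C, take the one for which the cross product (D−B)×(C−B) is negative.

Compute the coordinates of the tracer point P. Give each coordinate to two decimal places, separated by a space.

A=(0,0), D=(5.00,0)
B = A + 3.00·(cos204°, sin204°) = (-2.7406, -1.2202)
|BD| = 7.8362
circle(B,10.00) ∩ circle(D,10.00): a=3.9181, h=9.2005
  candidates: C₊=(-0.3030,8.4781) cross=72.097; C₋=(2.5623,-9.6983) cross=-72.097
  mode - wants cross < 0 → take C=(2.5623,-9.6983) (cross=-72.097)
ex = (C−B)/|BC| = (0.5303,-0.8478); ey = (0.8478,0.5303)
P = B + -2.12·ex + 1.16·ey = (-2.8814,1.1923)

-2.88 1.19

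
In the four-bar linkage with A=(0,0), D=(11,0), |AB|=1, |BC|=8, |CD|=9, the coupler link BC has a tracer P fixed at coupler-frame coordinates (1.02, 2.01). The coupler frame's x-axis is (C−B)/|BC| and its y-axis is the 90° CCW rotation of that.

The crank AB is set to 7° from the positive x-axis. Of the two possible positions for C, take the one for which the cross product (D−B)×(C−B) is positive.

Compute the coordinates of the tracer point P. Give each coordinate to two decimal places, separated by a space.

-0.17 2.05

A=(0,0), D=(11.00,0)
B = A + 1.00·(cos7°, sin7°) = (0.9925, 0.1219)
|BD| = 10.0082
circle(B,8.00) ∩ circle(D,9.00): a=4.1548, h=6.8365
  candidates: C₊=(5.2303,6.9073) cross=68.421; C₋=(5.0638,-6.7647) cross=-68.421
  mode + wants cross > 0 → take C=(5.2303,6.9073) (cross=68.421)
ex = (C−B)/|BC| = (0.5297,0.8482); ey = (-0.8482,0.5297)
P = B + 1.02·ex + 2.01·ey = (-0.1720,2.0517)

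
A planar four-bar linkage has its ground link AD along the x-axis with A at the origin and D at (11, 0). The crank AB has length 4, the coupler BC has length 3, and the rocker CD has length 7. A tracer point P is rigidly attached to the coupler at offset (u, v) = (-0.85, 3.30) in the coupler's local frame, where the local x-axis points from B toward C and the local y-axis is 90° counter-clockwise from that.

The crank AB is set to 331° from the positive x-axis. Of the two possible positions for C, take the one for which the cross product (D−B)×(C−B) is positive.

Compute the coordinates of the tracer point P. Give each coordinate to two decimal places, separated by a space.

A=(0,0), D=(11.00,0)
B = A + 4.00·(cos331°, sin331°) = (3.4985, -1.9392)
|BD| = 7.7481
circle(B,3.00) ∩ circle(D,7.00): a=1.2928, h=2.7072
  candidates: C₊=(4.0726,1.0053) cross=20.975; C₋=(5.4277,-4.2367) cross=-20.975
  mode + wants cross > 0 → take C=(4.0726,1.0053) (cross=20.975)
ex = (C−B)/|BC| = (0.1914,0.9815); ey = (-0.9815,0.1914)
P = B + -0.85·ex + 3.30·ey = (0.0968,-2.1420)

0.10 -2.14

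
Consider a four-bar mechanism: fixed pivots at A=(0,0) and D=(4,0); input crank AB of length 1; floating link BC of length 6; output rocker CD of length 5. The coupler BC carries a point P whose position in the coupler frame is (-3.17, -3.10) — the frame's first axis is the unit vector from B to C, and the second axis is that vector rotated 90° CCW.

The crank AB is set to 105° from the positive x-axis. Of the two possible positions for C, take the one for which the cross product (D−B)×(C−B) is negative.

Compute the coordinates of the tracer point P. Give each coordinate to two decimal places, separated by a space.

A=(0,0), D=(4.00,0)
B = A + 1.00·(cos105°, sin105°) = (-0.2588, 0.9659)
|BD| = 4.3670
circle(B,6.00) ∩ circle(D,5.00): a=3.4429, h=4.9139
  candidates: C₊=(4.1857,4.9965) cross=21.459; C₋=(2.0120,-4.5878) cross=-21.459
  mode - wants cross < 0 → take C=(2.0120,-4.5878) (cross=-21.459)
ex = (C−B)/|BC| = (0.3785,-0.9256); ey = (0.9256,0.3785)
P = B + -3.17·ex + -3.10·ey = (-4.3280,2.7269)

-4.33 2.73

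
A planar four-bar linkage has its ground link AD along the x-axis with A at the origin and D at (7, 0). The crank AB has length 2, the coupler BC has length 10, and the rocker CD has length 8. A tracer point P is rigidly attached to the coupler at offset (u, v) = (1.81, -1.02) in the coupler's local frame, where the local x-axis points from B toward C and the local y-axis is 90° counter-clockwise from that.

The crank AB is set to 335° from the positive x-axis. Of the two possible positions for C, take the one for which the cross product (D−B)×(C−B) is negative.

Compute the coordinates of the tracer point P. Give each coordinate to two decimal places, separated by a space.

2.42 -2.83

A=(0,0), D=(7.00,0)
B = A + 2.00·(cos335°, sin335°) = (1.8126, -0.8452)
|BD| = 5.2558
circle(B,10.00) ∩ circle(D,8.00): a=6.0527, h=7.9602
  candidates: C₊=(6.5064,7.9848) cross=41.837; C₋=(9.0667,-7.7284) cross=-41.837
  mode - wants cross < 0 → take C=(9.0667,-7.7284) (cross=-41.837)
ex = (C−B)/|BC| = (0.7254,-0.6883); ey = (0.6883,0.7254)
P = B + 1.81·ex + -1.02·ey = (2.4235,-2.8310)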